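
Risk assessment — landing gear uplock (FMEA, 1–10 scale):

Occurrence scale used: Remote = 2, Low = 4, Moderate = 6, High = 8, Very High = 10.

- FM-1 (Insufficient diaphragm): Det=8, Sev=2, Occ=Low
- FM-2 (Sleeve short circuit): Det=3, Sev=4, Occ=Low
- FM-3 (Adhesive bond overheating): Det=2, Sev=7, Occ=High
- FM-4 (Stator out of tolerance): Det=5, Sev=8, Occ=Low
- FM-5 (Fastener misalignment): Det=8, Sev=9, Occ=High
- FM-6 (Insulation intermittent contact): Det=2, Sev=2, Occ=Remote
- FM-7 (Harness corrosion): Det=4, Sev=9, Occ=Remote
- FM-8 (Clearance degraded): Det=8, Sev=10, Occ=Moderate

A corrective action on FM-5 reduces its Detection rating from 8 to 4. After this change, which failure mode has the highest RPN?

FM-8

RPN = Severity × Occurrence × Detection:
  FM-1: 2 × 4 × 8 = 64
  FM-2: 4 × 4 × 3 = 48
  FM-3: 7 × 8 × 2 = 112
  FM-4: 8 × 4 × 5 = 160
  FM-5: 9 × 8 × 8 = 576
  FM-6: 2 × 2 × 2 = 8
  FM-7: 9 × 2 × 4 = 72
  FM-8: 10 × 6 × 8 = 480
After action: FM-5 → 9 × 8 × 4 = 288.
Revised RPNs: FM-8=480, FM-5=288, FM-4=160, FM-3=112, FM-7=72, FM-1=64, FM-2=48, FM-6=8.
Highest is now FM-8 (480).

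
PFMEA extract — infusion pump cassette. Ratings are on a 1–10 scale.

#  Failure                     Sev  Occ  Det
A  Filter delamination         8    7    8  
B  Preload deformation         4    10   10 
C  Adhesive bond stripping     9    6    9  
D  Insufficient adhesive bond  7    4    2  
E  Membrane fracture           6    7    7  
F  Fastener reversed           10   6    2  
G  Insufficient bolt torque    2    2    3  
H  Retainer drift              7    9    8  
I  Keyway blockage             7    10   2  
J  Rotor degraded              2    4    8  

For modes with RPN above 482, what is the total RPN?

990

RPN = Severity × Occurrence × Detection:
  A: 8 × 7 × 8 = 448
  B: 4 × 10 × 10 = 400
  C: 9 × 6 × 9 = 486
  D: 7 × 4 × 2 = 56
  E: 6 × 7 × 7 = 294
  F: 10 × 6 × 2 = 120
  G: 2 × 2 × 3 = 12
  H: 7 × 9 × 8 = 504
  I: 7 × 10 × 2 = 140
  J: 2 × 4 × 8 = 64
RPN > 482: C (486), H (504).
Sum: 486 + 504 = 990.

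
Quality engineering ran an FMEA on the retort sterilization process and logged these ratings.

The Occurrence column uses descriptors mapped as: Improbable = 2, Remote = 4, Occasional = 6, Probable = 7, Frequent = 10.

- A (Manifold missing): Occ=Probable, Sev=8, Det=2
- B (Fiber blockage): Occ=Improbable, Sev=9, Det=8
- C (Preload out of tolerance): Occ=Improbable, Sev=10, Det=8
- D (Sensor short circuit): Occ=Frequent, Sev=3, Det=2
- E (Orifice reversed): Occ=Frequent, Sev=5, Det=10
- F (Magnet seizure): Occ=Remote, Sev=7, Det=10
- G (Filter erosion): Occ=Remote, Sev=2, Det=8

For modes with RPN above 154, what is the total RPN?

RPN = Severity × Occurrence × Detection:
  A: 8 × 7 × 2 = 112
  B: 9 × 2 × 8 = 144
  C: 10 × 2 × 8 = 160
  D: 3 × 10 × 2 = 60
  E: 5 × 10 × 10 = 500
  F: 7 × 4 × 10 = 280
  G: 2 × 4 × 8 = 64
RPN > 154: C (160), E (500), F (280).
Sum: 160 + 500 + 280 = 940.

940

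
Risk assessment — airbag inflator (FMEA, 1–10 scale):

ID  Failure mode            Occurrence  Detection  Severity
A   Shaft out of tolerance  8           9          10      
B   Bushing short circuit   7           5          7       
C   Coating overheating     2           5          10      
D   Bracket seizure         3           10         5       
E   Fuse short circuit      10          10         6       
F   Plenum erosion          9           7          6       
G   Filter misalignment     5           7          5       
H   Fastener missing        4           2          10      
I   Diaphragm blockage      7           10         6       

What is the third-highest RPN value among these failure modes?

420

RPN = Severity × Occurrence × Detection:
  A: 10 × 8 × 9 = 720
  B: 7 × 7 × 5 = 245
  C: 10 × 2 × 5 = 100
  D: 5 × 3 × 10 = 150
  E: 6 × 10 × 10 = 600
  F: 6 × 9 × 7 = 378
  G: 5 × 5 × 7 = 175
  H: 10 × 4 × 2 = 80
  I: 6 × 7 × 10 = 420
Sorted descending: 720, 600, 420, 378, 245, 175, 150, 100, 80.
The third-highest RPN is 420 (I).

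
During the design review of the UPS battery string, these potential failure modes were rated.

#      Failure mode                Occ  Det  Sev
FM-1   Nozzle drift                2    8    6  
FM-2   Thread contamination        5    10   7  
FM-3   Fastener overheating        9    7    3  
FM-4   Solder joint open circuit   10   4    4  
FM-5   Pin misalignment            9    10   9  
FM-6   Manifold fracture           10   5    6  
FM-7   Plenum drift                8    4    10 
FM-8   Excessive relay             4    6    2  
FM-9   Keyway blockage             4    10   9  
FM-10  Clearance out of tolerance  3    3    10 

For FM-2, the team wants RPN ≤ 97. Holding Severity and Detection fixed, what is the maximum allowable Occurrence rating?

1

FM-2: S=7, O=5, D=10 → current RPN = 350.
Fixed product = 70. Need 70 × O ≤ 97, so O ≤ 97/70 = 1.39.
Maximum integer Occurrence rating = 1 (gives RPN 70; O=2 would give 140 > 97).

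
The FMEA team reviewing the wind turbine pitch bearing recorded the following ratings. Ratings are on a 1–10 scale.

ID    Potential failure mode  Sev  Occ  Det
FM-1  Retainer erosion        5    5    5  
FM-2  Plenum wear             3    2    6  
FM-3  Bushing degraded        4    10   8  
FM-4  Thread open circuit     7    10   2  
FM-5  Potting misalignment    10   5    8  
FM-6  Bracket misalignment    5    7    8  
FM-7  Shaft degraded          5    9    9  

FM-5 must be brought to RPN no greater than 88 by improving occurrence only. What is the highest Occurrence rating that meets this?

FM-5: S=10, O=5, D=8 → current RPN = 400.
Fixed product = 80. Need 80 × O ≤ 88, so O ≤ 88/80 = 1.10.
Maximum integer Occurrence rating = 1 (gives RPN 80; O=2 would give 160 > 88).

1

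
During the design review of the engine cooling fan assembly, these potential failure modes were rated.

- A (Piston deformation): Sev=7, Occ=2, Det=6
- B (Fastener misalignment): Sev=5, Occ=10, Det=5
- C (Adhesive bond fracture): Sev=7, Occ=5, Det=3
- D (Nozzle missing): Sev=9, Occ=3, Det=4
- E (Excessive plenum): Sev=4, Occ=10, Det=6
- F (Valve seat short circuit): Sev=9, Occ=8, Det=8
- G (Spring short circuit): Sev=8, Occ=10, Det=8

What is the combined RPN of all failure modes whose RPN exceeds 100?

1919

RPN = Severity × Occurrence × Detection:
  A: 7 × 2 × 6 = 84
  B: 5 × 10 × 5 = 250
  C: 7 × 5 × 3 = 105
  D: 9 × 3 × 4 = 108
  E: 4 × 10 × 6 = 240
  F: 9 × 8 × 8 = 576
  G: 8 × 10 × 8 = 640
RPN > 100: B (250), C (105), D (108), E (240), F (576), G (640).
Sum: 250 + 105 + 108 + 240 + 576 + 640 = 1919.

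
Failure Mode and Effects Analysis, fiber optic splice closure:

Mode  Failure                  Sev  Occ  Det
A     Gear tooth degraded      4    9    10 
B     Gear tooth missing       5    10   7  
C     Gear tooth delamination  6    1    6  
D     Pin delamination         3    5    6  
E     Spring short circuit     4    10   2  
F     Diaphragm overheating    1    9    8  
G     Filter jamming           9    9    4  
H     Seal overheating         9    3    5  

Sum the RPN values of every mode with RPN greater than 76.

RPN = Severity × Occurrence × Detection:
  A: 4 × 9 × 10 = 360
  B: 5 × 10 × 7 = 350
  C: 6 × 1 × 6 = 36
  D: 3 × 5 × 6 = 90
  E: 4 × 10 × 2 = 80
  F: 1 × 9 × 8 = 72
  G: 9 × 9 × 4 = 324
  H: 9 × 3 × 5 = 135
RPN > 76: A (360), B (350), D (90), E (80), G (324), H (135).
Sum: 360 + 350 + 90 + 80 + 324 + 135 = 1339.

1339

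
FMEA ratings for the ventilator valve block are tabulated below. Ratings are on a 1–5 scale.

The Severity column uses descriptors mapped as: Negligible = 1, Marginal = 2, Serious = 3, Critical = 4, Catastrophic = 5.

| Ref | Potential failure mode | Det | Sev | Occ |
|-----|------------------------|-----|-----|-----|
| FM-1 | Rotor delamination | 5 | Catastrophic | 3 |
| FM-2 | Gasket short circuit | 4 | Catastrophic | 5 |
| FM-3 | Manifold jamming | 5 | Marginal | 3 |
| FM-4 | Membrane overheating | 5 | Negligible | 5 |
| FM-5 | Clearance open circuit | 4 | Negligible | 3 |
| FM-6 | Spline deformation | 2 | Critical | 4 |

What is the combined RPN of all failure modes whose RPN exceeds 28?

237

RPN = Severity × Occurrence × Detection:
  FM-1: 5 × 3 × 5 = 75
  FM-2: 5 × 5 × 4 = 100
  FM-3: 2 × 3 × 5 = 30
  FM-4: 1 × 5 × 5 = 25
  FM-5: 1 × 3 × 4 = 12
  FM-6: 4 × 4 × 2 = 32
RPN > 28: FM-1 (75), FM-2 (100), FM-3 (30), FM-6 (32).
Sum: 75 + 100 + 30 + 32 = 237.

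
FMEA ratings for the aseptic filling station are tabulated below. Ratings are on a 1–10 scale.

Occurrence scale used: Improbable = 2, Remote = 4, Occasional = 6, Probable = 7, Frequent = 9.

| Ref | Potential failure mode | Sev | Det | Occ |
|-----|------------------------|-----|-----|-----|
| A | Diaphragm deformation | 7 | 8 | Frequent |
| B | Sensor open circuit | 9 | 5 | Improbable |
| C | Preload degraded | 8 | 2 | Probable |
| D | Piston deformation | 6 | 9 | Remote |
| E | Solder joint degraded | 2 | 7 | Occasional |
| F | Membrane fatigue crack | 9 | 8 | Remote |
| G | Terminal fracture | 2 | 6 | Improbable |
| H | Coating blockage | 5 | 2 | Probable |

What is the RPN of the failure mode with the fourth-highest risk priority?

112

RPN = Severity × Occurrence × Detection:
  A: 7 × 9 × 8 = 504
  B: 9 × 2 × 5 = 90
  C: 8 × 7 × 2 = 112
  D: 6 × 4 × 9 = 216
  E: 2 × 6 × 7 = 84
  F: 9 × 4 × 8 = 288
  G: 2 × 2 × 6 = 24
  H: 5 × 7 × 2 = 70
Sorted descending: 504, 288, 216, 112, 90, 84, 70, 24.
The fourth-highest RPN is 112 (C).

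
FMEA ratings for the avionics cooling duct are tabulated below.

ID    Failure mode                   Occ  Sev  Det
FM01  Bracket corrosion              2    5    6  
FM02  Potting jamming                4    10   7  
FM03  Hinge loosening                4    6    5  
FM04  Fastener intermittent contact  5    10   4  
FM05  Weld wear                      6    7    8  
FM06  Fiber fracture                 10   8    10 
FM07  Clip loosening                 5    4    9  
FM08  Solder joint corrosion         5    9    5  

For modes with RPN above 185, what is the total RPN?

1841

RPN = Severity × Occurrence × Detection:
  FM01: 5 × 2 × 6 = 60
  FM02: 10 × 4 × 7 = 280
  FM03: 6 × 4 × 5 = 120
  FM04: 10 × 5 × 4 = 200
  FM05: 7 × 6 × 8 = 336
  FM06: 8 × 10 × 10 = 800
  FM07: 4 × 5 × 9 = 180
  FM08: 9 × 5 × 5 = 225
RPN > 185: FM02 (280), FM04 (200), FM05 (336), FM06 (800), FM08 (225).
Sum: 280 + 200 + 336 + 800 + 225 = 1841.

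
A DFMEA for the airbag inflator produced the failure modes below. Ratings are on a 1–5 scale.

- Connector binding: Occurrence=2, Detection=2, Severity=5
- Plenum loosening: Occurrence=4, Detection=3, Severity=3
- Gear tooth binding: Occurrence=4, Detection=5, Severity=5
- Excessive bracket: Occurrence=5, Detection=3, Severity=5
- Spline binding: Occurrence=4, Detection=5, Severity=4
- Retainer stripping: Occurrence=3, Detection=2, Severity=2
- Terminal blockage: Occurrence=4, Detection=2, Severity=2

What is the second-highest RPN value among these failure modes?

80

RPN = Severity × Occurrence × Detection:
  Connector binding: 5 × 2 × 2 = 20
  Plenum loosening: 3 × 4 × 3 = 36
  Gear tooth binding: 5 × 4 × 5 = 100
  Excessive bracket: 5 × 5 × 3 = 75
  Spline binding: 4 × 4 × 5 = 80
  Retainer stripping: 2 × 3 × 2 = 12
  Terminal blockage: 2 × 4 × 2 = 16
Sorted descending: 100, 80, 75, 36, 20, 16, 12.
The second-highest RPN is 80 (Spline binding).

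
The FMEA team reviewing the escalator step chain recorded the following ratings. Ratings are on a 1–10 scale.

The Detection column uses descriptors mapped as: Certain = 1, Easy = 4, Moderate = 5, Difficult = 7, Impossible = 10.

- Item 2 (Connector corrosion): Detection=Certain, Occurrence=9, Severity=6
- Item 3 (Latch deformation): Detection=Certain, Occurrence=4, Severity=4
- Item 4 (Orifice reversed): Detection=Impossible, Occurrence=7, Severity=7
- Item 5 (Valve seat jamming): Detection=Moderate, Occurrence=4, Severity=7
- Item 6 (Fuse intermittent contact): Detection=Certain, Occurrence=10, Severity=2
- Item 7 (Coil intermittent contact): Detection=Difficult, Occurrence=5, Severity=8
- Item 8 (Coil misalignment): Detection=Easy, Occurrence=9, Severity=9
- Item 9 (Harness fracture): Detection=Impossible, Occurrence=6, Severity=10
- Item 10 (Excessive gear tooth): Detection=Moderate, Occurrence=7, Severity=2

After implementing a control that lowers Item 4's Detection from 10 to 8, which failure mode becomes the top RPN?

Item 9

RPN = Severity × Occurrence × Detection:
  Item 2: 6 × 9 × 1 = 54
  Item 3: 4 × 4 × 1 = 16
  Item 4: 7 × 7 × 10 = 490
  Item 5: 7 × 4 × 5 = 140
  Item 6: 2 × 10 × 1 = 20
  Item 7: 8 × 5 × 7 = 280
  Item 8: 9 × 9 × 4 = 324
  Item 9: 10 × 6 × 10 = 600
  Item 10: 2 × 7 × 5 = 70
After action: Item 4 → 7 × 7 × 8 = 392.
Revised RPNs: Item 9=600, Item 4=392, Item 8=324, Item 7=280, Item 5=140, Item 10=70, Item 2=54, Item 6=20, Item 3=16.
Highest is now Item 9 (600).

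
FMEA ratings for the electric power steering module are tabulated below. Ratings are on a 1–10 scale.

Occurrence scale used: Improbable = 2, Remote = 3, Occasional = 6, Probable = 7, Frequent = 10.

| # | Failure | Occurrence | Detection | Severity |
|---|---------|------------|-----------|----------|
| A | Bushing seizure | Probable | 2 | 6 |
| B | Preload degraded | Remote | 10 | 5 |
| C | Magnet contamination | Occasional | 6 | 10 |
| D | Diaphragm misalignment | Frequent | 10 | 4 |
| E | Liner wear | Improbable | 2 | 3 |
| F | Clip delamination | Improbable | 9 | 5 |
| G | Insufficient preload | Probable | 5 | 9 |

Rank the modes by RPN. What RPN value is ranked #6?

RPN = Severity × Occurrence × Detection:
  A: 6 × 7 × 2 = 84
  B: 5 × 3 × 10 = 150
  C: 10 × 6 × 6 = 360
  D: 4 × 10 × 10 = 400
  E: 3 × 2 × 2 = 12
  F: 5 × 2 × 9 = 90
  G: 9 × 7 × 5 = 315
Sorted descending: 400, 360, 315, 150, 90, 84, 12.
The sixth-highest RPN is 84 (A).

84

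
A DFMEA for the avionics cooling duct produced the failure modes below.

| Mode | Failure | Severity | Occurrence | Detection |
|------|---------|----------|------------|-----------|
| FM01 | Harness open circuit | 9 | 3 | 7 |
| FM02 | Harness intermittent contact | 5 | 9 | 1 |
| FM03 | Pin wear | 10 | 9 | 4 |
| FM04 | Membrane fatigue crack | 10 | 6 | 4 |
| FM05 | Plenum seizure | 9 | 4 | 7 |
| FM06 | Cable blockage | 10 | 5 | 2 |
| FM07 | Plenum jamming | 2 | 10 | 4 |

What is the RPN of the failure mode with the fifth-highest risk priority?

100

RPN = Severity × Occurrence × Detection:
  FM01: 9 × 3 × 7 = 189
  FM02: 5 × 9 × 1 = 45
  FM03: 10 × 9 × 4 = 360
  FM04: 10 × 6 × 4 = 240
  FM05: 9 × 4 × 7 = 252
  FM06: 10 × 5 × 2 = 100
  FM07: 2 × 10 × 4 = 80
Sorted descending: 360, 252, 240, 189, 100, 80, 45.
The fifth-highest RPN is 100 (FM06).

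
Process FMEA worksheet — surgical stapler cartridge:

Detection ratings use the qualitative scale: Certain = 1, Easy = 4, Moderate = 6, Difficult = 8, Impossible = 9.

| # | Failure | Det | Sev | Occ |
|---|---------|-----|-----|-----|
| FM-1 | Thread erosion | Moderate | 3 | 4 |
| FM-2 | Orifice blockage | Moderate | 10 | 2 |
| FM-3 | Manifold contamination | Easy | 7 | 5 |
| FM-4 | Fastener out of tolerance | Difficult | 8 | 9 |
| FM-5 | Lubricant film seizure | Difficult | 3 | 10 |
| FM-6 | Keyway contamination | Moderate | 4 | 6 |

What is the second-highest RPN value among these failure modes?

RPN = Severity × Occurrence × Detection:
  FM-1: 3 × 4 × 6 = 72
  FM-2: 10 × 2 × 6 = 120
  FM-3: 7 × 5 × 4 = 140
  FM-4: 8 × 9 × 8 = 576
  FM-5: 3 × 10 × 8 = 240
  FM-6: 4 × 6 × 6 = 144
Sorted descending: 576, 240, 144, 140, 120, 72.
The second-highest RPN is 240 (FM-5).

240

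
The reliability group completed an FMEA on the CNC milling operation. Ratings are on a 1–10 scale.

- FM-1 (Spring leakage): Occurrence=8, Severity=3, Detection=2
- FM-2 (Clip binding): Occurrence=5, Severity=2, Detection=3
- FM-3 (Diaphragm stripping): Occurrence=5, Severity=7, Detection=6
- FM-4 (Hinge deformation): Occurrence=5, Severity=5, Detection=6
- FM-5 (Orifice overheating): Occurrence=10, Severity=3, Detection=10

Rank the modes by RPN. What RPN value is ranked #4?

RPN = Severity × Occurrence × Detection:
  FM-1: 3 × 8 × 2 = 48
  FM-2: 2 × 5 × 3 = 30
  FM-3: 7 × 5 × 6 = 210
  FM-4: 5 × 5 × 6 = 150
  FM-5: 3 × 10 × 10 = 300
Sorted descending: 300, 210, 150, 48, 30.
The fourth-highest RPN is 48 (FM-1).

48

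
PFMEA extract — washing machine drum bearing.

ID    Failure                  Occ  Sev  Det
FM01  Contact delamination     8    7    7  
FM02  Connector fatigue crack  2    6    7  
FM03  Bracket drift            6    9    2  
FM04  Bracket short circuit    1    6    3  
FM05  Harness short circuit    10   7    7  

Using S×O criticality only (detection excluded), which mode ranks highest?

Criticality = Severity × Occurrence:
  FM01: 7 × 8 = 56
  FM02: 6 × 2 = 12
  FM03: 9 × 6 = 54
  FM04: 6 × 1 = 6
  FM05: 7 × 10 = 70
Highest criticality is 70 → FM05.

FM05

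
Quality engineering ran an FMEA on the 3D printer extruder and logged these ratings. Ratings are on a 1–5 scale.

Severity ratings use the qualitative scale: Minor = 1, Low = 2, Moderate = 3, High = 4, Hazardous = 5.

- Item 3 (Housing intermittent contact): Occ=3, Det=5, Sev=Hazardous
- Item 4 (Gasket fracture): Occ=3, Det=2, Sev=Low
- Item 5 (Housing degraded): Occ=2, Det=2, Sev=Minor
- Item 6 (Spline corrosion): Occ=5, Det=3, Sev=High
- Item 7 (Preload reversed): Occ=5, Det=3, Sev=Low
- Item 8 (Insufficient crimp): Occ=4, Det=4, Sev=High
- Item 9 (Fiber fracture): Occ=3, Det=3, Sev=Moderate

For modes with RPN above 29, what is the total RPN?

229

RPN = Severity × Occurrence × Detection:
  Item 3: 5 × 3 × 5 = 75
  Item 4: 2 × 3 × 2 = 12
  Item 5: 1 × 2 × 2 = 4
  Item 6: 4 × 5 × 3 = 60
  Item 7: 2 × 5 × 3 = 30
  Item 8: 4 × 4 × 4 = 64
  Item 9: 3 × 3 × 3 = 27
RPN > 29: Item 3 (75), Item 6 (60), Item 7 (30), Item 8 (64).
Sum: 75 + 60 + 30 + 64 = 229.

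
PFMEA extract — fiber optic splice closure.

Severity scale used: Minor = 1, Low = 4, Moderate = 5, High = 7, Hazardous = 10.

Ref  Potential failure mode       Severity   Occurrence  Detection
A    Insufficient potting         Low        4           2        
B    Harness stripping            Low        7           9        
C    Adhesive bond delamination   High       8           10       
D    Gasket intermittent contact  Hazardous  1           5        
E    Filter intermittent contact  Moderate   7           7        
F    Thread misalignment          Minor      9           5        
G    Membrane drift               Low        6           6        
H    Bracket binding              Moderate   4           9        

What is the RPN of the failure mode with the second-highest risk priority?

252

RPN = Severity × Occurrence × Detection:
  A: 4 × 4 × 2 = 32
  B: 4 × 7 × 9 = 252
  C: 7 × 8 × 10 = 560
  D: 10 × 1 × 5 = 50
  E: 5 × 7 × 7 = 245
  F: 1 × 9 × 5 = 45
  G: 4 × 6 × 6 = 144
  H: 5 × 4 × 9 = 180
Sorted descending: 560, 252, 245, 180, 144, 50, 45, 32.
The second-highest RPN is 252 (B).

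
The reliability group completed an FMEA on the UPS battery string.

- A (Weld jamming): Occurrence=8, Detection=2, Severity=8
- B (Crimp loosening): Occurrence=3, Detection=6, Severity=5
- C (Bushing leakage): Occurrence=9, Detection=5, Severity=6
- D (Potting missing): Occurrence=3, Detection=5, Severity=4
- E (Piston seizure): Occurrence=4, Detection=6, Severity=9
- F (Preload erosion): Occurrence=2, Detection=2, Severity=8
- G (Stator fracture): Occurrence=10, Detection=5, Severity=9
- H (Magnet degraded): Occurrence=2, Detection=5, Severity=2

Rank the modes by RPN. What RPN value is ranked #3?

216

RPN = Severity × Occurrence × Detection:
  A: 8 × 8 × 2 = 128
  B: 5 × 3 × 6 = 90
  C: 6 × 9 × 5 = 270
  D: 4 × 3 × 5 = 60
  E: 9 × 4 × 6 = 216
  F: 8 × 2 × 2 = 32
  G: 9 × 10 × 5 = 450
  H: 2 × 2 × 5 = 20
Sorted descending: 450, 270, 216, 128, 90, 60, 32, 20.
The third-highest RPN is 216 (E).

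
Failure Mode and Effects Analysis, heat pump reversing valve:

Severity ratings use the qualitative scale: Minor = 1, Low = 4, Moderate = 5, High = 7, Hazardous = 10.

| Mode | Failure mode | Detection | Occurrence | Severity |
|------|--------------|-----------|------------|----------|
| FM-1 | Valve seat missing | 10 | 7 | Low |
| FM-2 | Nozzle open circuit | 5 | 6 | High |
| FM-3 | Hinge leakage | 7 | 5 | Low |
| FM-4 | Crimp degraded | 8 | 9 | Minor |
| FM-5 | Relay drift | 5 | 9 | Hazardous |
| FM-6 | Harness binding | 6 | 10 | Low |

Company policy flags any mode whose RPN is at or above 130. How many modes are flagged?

5

RPN = Severity × Occurrence × Detection:
  FM-1: 4 × 7 × 10 = 280
  FM-2: 7 × 6 × 5 = 210
  FM-3: 4 × 5 × 7 = 140
  FM-4: 1 × 9 × 8 = 72
  FM-5: 10 × 9 × 5 = 450
  FM-6: 4 × 10 × 6 = 240
Modes with RPN ≥ 130: FM-1 (280), FM-2 (210), FM-3 (140), FM-5 (450), FM-6 (240) → 5.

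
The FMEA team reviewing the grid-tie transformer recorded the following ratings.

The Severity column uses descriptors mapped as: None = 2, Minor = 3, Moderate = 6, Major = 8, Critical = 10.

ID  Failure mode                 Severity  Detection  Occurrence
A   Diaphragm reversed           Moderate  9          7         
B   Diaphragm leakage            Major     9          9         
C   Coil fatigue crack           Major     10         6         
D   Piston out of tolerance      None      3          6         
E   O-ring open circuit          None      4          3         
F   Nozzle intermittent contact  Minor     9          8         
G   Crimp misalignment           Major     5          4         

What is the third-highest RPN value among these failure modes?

378

RPN = Severity × Occurrence × Detection:
  A: 6 × 7 × 9 = 378
  B: 8 × 9 × 9 = 648
  C: 8 × 6 × 10 = 480
  D: 2 × 6 × 3 = 36
  E: 2 × 3 × 4 = 24
  F: 3 × 8 × 9 = 216
  G: 8 × 4 × 5 = 160
Sorted descending: 648, 480, 378, 216, 160, 36, 24.
The third-highest RPN is 378 (A).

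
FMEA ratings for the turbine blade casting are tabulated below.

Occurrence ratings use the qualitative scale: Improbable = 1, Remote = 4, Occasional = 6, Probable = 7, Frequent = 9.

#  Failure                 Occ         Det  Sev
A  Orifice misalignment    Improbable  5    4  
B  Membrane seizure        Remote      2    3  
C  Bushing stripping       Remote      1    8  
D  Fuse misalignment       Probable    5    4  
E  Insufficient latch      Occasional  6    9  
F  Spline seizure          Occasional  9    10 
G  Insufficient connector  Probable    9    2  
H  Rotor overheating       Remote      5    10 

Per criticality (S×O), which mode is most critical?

Criticality = Severity × Occurrence:
  A: 4 × 1 = 4
  B: 3 × 4 = 12
  C: 8 × 4 = 32
  D: 4 × 7 = 28
  E: 9 × 6 = 54
  F: 10 × 6 = 60
  G: 2 × 7 = 14
  H: 10 × 4 = 40
Highest criticality is 60 → F.

F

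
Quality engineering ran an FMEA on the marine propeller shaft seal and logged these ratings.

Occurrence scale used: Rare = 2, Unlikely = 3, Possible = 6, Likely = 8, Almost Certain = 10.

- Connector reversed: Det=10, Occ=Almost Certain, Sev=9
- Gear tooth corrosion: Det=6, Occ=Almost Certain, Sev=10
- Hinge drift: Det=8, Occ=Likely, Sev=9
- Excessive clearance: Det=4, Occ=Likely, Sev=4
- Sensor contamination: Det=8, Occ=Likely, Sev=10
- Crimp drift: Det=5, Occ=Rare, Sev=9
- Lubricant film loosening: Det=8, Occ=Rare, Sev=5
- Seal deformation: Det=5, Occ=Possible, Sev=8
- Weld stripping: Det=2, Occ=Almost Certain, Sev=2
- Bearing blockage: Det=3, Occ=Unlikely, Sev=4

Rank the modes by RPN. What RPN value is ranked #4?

576

RPN = Severity × Occurrence × Detection:
  Connector reversed: 9 × 10 × 10 = 900
  Gear tooth corrosion: 10 × 10 × 6 = 600
  Hinge drift: 9 × 8 × 8 = 576
  Excessive clearance: 4 × 8 × 4 = 128
  Sensor contamination: 10 × 8 × 8 = 640
  Crimp drift: 9 × 2 × 5 = 90
  Lubricant film loosening: 5 × 2 × 8 = 80
  Seal deformation: 8 × 6 × 5 = 240
  Weld stripping: 2 × 10 × 2 = 40
  Bearing blockage: 4 × 3 × 3 = 36
Sorted descending: 900, 640, 600, 576, 240, 128, 90, 80, 40, 36.
The fourth-highest RPN is 576 (Hinge drift).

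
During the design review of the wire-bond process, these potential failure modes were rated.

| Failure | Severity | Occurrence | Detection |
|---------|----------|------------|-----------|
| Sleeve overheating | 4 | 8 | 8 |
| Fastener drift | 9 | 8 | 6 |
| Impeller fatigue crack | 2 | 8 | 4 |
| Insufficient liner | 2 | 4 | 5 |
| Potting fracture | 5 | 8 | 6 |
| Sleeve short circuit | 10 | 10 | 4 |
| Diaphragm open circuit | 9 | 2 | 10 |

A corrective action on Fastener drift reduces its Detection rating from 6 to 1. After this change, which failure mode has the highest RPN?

Sleeve short circuit

RPN = Severity × Occurrence × Detection:
  Sleeve overheating: 4 × 8 × 8 = 256
  Fastener drift: 9 × 8 × 6 = 432
  Impeller fatigue crack: 2 × 8 × 4 = 64
  Insufficient liner: 2 × 4 × 5 = 40
  Potting fracture: 5 × 8 × 6 = 240
  Sleeve short circuit: 10 × 10 × 4 = 400
  Diaphragm open circuit: 9 × 2 × 10 = 180
After action: Fastener drift → 9 × 8 × 1 = 72.
Revised RPNs: Sleeve short circuit=400, Sleeve overheating=256, Potting fracture=240, Diaphragm open circuit=180, Fastener drift=72, Impeller fatigue crack=64, Insufficient liner=40.
Highest is now Sleeve short circuit (400).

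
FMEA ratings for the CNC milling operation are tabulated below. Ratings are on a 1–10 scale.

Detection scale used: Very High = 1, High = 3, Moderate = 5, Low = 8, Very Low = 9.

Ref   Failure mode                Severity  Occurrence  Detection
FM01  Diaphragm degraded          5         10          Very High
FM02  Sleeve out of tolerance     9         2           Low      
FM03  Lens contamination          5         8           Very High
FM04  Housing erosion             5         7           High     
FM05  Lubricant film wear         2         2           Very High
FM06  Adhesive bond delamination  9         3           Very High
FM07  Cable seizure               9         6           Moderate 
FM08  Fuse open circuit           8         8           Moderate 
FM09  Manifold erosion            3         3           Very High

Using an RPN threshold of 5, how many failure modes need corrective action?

8

RPN = Severity × Occurrence × Detection:
  FM01: 5 × 10 × 1 = 50
  FM02: 9 × 2 × 8 = 144
  FM03: 5 × 8 × 1 = 40
  FM04: 5 × 7 × 3 = 105
  FM05: 2 × 2 × 1 = 4
  FM06: 9 × 3 × 1 = 27
  FM07: 9 × 6 × 5 = 270
  FM08: 8 × 8 × 5 = 320
  FM09: 3 × 3 × 1 = 9
Modes with RPN ≥ 5: FM01 (50), FM02 (144), FM03 (40), FM04 (105), FM06 (27), FM07 (270), FM08 (320), FM09 (9) → 8.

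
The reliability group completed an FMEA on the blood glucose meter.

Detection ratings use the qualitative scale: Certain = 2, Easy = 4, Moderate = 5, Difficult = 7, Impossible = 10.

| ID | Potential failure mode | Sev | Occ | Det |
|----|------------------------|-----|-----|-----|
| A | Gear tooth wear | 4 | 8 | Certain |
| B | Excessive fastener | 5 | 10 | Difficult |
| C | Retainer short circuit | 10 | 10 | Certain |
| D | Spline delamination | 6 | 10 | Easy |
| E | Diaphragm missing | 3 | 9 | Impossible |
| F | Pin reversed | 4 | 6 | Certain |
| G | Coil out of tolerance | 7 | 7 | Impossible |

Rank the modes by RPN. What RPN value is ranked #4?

RPN = Severity × Occurrence × Detection:
  A: 4 × 8 × 2 = 64
  B: 5 × 10 × 7 = 350
  C: 10 × 10 × 2 = 200
  D: 6 × 10 × 4 = 240
  E: 3 × 9 × 10 = 270
  F: 4 × 6 × 2 = 48
  G: 7 × 7 × 10 = 490
Sorted descending: 490, 350, 270, 240, 200, 64, 48.
The fourth-highest RPN is 240 (D).

240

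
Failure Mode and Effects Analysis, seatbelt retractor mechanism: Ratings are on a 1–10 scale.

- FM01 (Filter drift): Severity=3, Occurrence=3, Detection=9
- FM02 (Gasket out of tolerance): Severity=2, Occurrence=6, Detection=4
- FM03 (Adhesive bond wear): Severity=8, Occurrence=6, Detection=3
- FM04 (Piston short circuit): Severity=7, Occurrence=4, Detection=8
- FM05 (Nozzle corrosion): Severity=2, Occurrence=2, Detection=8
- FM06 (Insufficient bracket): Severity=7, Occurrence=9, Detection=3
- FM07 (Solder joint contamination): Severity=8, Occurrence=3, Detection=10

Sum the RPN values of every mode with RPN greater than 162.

RPN = Severity × Occurrence × Detection:
  FM01: 3 × 3 × 9 = 81
  FM02: 2 × 6 × 4 = 48
  FM03: 8 × 6 × 3 = 144
  FM04: 7 × 4 × 8 = 224
  FM05: 2 × 2 × 8 = 32
  FM06: 7 × 9 × 3 = 189
  FM07: 8 × 3 × 10 = 240
RPN > 162: FM04 (224), FM06 (189), FM07 (240).
Sum: 224 + 189 + 240 = 653.

653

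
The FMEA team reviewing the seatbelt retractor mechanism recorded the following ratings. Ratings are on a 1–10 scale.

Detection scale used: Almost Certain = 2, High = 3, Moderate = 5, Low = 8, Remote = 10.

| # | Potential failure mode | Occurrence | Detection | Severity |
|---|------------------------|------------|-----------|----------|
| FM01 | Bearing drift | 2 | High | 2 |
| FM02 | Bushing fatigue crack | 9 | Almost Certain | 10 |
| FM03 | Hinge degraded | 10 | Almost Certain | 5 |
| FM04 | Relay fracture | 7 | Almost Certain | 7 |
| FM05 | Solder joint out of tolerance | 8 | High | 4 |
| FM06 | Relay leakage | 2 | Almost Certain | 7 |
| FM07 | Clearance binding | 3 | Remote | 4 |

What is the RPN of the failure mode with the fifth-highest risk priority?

RPN = Severity × Occurrence × Detection:
  FM01: 2 × 2 × 3 = 12
  FM02: 10 × 9 × 2 = 180
  FM03: 5 × 10 × 2 = 100
  FM04: 7 × 7 × 2 = 98
  FM05: 4 × 8 × 3 = 96
  FM06: 7 × 2 × 2 = 28
  FM07: 4 × 3 × 10 = 120
Sorted descending: 180, 120, 100, 98, 96, 28, 12.
The fifth-highest RPN is 96 (FM05).

96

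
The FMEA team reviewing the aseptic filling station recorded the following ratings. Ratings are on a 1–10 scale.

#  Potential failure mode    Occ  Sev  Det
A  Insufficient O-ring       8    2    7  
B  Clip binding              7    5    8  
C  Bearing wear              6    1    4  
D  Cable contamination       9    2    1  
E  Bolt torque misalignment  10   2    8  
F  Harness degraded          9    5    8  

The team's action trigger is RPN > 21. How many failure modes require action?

RPN = Severity × Occurrence × Detection:
  A: 2 × 8 × 7 = 112
  B: 5 × 7 × 8 = 280
  C: 1 × 6 × 4 = 24
  D: 2 × 9 × 1 = 18
  E: 2 × 10 × 8 = 160
  F: 5 × 9 × 8 = 360
Modes with RPN > 21: A (112), B (280), C (24), E (160), F (360) → 5.

5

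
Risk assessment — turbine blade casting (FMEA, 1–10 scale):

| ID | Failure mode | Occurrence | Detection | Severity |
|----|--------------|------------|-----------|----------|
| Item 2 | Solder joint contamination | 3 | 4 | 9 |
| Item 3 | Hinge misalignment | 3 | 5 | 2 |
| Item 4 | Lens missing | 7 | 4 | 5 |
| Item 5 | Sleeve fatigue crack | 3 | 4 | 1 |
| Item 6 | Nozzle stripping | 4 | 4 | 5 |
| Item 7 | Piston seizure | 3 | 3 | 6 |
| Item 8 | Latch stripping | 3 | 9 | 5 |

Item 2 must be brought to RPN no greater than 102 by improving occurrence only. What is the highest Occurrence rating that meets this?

Item 2: S=9, O=3, D=4 → current RPN = 108.
Fixed product = 36. Need 36 × O ≤ 102, so O ≤ 102/36 = 2.83.
Maximum integer Occurrence rating = 2 (gives RPN 72; O=3 would give 108 > 102).

2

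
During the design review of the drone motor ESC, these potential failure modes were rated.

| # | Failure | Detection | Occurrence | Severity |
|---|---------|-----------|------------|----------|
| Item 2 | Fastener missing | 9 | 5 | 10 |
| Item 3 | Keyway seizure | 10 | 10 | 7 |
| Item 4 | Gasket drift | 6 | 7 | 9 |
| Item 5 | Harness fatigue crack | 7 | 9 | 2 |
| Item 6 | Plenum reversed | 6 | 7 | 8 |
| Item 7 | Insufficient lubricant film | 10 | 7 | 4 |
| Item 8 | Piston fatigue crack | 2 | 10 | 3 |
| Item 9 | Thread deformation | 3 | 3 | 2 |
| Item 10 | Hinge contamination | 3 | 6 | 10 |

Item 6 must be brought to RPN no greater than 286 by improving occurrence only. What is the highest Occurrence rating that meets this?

Item 6: S=8, O=7, D=6 → current RPN = 336.
Fixed product = 48. Need 48 × O ≤ 286, so O ≤ 286/48 = 5.96.
Maximum integer Occurrence rating = 5 (gives RPN 240; O=6 would give 288 > 286).

5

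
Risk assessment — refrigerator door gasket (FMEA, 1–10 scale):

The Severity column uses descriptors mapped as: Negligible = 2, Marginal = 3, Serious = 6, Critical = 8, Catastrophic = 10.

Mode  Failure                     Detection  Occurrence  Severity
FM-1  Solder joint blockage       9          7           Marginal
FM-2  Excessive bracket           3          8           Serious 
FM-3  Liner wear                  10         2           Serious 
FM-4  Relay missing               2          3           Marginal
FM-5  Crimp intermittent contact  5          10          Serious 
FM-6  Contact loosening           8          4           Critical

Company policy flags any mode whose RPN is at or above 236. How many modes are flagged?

2

RPN = Severity × Occurrence × Detection:
  FM-1: 3 × 7 × 9 = 189
  FM-2: 6 × 8 × 3 = 144
  FM-3: 6 × 2 × 10 = 120
  FM-4: 3 × 3 × 2 = 18
  FM-5: 6 × 10 × 5 = 300
  FM-6: 8 × 4 × 8 = 256
Modes with RPN ≥ 236: FM-5 (300), FM-6 (256) → 2.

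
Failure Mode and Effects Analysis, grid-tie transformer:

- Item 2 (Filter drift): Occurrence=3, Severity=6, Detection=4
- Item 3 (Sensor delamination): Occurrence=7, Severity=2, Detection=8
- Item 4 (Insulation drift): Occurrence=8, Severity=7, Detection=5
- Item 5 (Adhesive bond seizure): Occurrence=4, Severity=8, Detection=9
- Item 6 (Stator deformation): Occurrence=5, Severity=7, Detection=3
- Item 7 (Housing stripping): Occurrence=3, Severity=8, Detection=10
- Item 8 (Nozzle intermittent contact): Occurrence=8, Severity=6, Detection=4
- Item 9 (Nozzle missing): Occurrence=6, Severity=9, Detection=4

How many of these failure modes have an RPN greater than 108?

6

RPN = Severity × Occurrence × Detection:
  Item 2: 6 × 3 × 4 = 72
  Item 3: 2 × 7 × 8 = 112
  Item 4: 7 × 8 × 5 = 280
  Item 5: 8 × 4 × 9 = 288
  Item 6: 7 × 5 × 3 = 105
  Item 7: 8 × 3 × 10 = 240
  Item 8: 6 × 8 × 4 = 192
  Item 9: 9 × 6 × 4 = 216
Modes with RPN > 108: Item 3 (112), Item 4 (280), Item 5 (288), Item 7 (240), Item 8 (192), Item 9 (216) → 6.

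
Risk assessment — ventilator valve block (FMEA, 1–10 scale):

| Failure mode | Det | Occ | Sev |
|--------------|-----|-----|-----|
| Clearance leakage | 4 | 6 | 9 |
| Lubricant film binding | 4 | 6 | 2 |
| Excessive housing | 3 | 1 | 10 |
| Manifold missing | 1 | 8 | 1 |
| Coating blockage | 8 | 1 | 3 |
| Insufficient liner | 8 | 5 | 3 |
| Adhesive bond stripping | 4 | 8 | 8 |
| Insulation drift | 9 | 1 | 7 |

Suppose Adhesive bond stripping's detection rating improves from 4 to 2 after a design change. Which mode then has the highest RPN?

RPN = Severity × Occurrence × Detection:
  Clearance leakage: 9 × 6 × 4 = 216
  Lubricant film binding: 2 × 6 × 4 = 48
  Excessive housing: 10 × 1 × 3 = 30
  Manifold missing: 1 × 8 × 1 = 8
  Coating blockage: 3 × 1 × 8 = 24
  Insufficient liner: 3 × 5 × 8 = 120
  Adhesive bond stripping: 8 × 8 × 4 = 256
  Insulation drift: 7 × 1 × 9 = 63
After action: Adhesive bond stripping → 8 × 8 × 2 = 128.
Revised RPNs: Clearance leakage=216, Adhesive bond stripping=128, Insufficient liner=120, Insulation drift=63, Lubricant film binding=48, Excessive housing=30, Coating blockage=24, Manifold missing=8.
Highest is now Clearance leakage (216).

Clearance leakage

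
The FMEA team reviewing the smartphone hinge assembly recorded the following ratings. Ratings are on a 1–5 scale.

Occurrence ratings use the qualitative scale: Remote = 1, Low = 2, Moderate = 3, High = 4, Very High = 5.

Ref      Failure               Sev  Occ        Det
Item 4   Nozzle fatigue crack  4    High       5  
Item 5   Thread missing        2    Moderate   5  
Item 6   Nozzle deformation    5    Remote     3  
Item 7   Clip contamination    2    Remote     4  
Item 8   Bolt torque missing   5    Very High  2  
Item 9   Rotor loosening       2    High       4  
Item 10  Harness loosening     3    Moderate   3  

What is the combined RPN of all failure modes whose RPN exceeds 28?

192

RPN = Severity × Occurrence × Detection:
  Item 4: 4 × 4 × 5 = 80
  Item 5: 2 × 3 × 5 = 30
  Item 6: 5 × 1 × 3 = 15
  Item 7: 2 × 1 × 4 = 8
  Item 8: 5 × 5 × 2 = 50
  Item 9: 2 × 4 × 4 = 32
  Item 10: 3 × 3 × 3 = 27
RPN > 28: Item 4 (80), Item 5 (30), Item 8 (50), Item 9 (32).
Sum: 80 + 30 + 50 + 32 = 192.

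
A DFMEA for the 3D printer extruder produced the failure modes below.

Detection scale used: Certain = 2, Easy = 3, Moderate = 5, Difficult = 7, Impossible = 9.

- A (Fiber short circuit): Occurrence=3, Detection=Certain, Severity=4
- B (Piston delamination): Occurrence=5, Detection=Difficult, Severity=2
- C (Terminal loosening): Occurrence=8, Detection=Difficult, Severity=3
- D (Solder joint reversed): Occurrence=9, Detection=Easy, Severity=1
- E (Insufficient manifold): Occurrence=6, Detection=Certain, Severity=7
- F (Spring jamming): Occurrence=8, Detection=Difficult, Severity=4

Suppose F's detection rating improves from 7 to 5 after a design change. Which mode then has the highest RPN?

C

RPN = Severity × Occurrence × Detection:
  A: 4 × 3 × 2 = 24
  B: 2 × 5 × 7 = 70
  C: 3 × 8 × 7 = 168
  D: 1 × 9 × 3 = 27
  E: 7 × 6 × 2 = 84
  F: 4 × 8 × 7 = 224
After action: F → 4 × 8 × 5 = 160.
Revised RPNs: C=168, F=160, E=84, B=70, D=27, A=24.
Highest is now C (168).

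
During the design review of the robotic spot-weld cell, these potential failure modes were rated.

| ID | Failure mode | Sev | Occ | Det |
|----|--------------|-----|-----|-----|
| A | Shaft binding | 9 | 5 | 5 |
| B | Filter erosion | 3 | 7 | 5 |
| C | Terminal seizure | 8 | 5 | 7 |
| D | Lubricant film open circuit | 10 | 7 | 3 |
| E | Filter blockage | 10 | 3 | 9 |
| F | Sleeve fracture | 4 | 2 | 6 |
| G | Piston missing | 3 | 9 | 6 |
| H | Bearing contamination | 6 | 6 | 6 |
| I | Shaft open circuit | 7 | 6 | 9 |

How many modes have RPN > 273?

RPN = Severity × Occurrence × Detection:
  A: 9 × 5 × 5 = 225
  B: 3 × 7 × 5 = 105
  C: 8 × 5 × 7 = 280
  D: 10 × 7 × 3 = 210
  E: 10 × 3 × 9 = 270
  F: 4 × 2 × 6 = 48
  G: 3 × 9 × 6 = 162
  H: 6 × 6 × 6 = 216
  I: 7 × 6 × 9 = 378
Modes with RPN > 273: C (280), I (378) → 2.

2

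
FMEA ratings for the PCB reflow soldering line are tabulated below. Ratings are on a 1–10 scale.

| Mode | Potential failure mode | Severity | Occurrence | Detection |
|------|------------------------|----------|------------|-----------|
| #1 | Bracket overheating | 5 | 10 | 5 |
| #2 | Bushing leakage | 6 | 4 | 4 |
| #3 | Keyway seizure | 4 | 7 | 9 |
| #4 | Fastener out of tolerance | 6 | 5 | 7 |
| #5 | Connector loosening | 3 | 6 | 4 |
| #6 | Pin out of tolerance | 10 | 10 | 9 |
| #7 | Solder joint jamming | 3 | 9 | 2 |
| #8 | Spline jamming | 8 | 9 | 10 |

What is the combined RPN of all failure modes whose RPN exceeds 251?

1872

RPN = Severity × Occurrence × Detection:
  #1: 5 × 10 × 5 = 250
  #2: 6 × 4 × 4 = 96
  #3: 4 × 7 × 9 = 252
  #4: 6 × 5 × 7 = 210
  #5: 3 × 6 × 4 = 72
  #6: 10 × 10 × 9 = 900
  #7: 3 × 9 × 2 = 54
  #8: 8 × 9 × 10 = 720
RPN > 251: #3 (252), #6 (900), #8 (720).
Sum: 252 + 900 + 720 = 1872.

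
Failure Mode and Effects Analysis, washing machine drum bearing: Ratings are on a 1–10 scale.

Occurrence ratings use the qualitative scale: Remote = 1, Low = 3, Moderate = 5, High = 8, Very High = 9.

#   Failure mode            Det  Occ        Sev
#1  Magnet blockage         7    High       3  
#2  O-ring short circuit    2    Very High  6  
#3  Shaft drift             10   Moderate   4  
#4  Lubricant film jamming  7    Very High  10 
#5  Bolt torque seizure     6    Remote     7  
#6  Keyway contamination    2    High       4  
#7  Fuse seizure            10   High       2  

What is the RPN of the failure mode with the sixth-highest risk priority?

RPN = Severity × Occurrence × Detection:
  #1: 3 × 8 × 7 = 168
  #2: 6 × 9 × 2 = 108
  #3: 4 × 5 × 10 = 200
  #4: 10 × 9 × 7 = 630
  #5: 7 × 1 × 6 = 42
  #6: 4 × 8 × 2 = 64
  #7: 2 × 8 × 10 = 160
Sorted descending: 630, 200, 168, 160, 108, 64, 42.
The sixth-highest RPN is 64 (#6).

64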